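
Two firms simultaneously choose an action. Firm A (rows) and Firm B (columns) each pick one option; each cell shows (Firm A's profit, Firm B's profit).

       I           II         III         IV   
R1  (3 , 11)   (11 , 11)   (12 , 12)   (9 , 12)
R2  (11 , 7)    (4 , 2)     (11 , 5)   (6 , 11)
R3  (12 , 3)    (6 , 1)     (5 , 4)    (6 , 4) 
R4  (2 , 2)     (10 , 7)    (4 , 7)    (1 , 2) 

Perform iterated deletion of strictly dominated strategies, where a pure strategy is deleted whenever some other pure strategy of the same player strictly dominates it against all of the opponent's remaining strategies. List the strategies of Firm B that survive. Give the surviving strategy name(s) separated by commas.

Firm A's strategy R4 is strictly dominated by R1 (I: 3>2, II: 11>10, III: 12>4, IV: 9>1) and is removed.
Column I is eliminated: IV beats it against every remaining row (R1: 12>11, R2: 11>7, R3: 4>3).
For Firm A, R1 strictly dominates R2 on the remaining columns (II: 11>4, III: 12>11, IV: 9>6); eliminate R2.
Firm A's strategy R3 is strictly dominated by R1 (II: 11>6, III: 12>5, IV: 9>6) and is removed.
Column II is eliminated: III beats it against every remaining row (R1: 12>11).
Among the remaining strategies, none is strictly dominated by another pure strategy of the same player, so the elimination stops.
Surviving strategies — Firm A: {R1}; Firm B: {III, IV}.

III, IV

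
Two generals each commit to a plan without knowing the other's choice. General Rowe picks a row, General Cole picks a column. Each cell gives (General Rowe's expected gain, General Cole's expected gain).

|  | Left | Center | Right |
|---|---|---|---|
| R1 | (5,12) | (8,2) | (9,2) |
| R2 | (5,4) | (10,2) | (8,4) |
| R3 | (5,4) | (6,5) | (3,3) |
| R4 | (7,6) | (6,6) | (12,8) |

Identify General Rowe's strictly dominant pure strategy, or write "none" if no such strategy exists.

R1 fails to dominate R2 at Left (5=5).
R2 fails to dominate R1 at Left (5=5).
R3 fails to dominate R1 at Left (5=5).
R4 fails to dominate R1 at Center (6<8).
No single strategy dominates all the others.

none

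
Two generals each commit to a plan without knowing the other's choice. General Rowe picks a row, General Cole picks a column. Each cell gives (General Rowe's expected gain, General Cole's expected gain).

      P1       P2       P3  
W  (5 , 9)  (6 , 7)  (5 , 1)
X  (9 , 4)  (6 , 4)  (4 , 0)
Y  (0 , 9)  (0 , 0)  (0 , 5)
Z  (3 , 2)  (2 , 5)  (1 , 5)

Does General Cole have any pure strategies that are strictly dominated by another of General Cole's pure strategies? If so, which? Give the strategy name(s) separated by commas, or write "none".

Nothing dominates P1: P2 at W (9>7); P3 at W (9>1).
P2 is not dominated — it holds its own against P1 at X (4=4); P3 at W (7>1).
P3 is not dominated — it holds its own against P1 at Z (5>2); P2 at Y (5>0).

none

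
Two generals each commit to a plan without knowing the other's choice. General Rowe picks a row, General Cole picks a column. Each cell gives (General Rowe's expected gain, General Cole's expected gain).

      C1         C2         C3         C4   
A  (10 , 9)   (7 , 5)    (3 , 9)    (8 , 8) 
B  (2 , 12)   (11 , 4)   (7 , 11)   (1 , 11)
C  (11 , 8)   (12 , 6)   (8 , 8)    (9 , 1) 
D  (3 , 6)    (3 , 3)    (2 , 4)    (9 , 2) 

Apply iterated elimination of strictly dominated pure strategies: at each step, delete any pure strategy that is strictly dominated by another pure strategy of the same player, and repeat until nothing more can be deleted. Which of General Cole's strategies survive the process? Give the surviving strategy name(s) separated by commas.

Row A is eliminated: C beats it against every remaining column (C1: 11>10, C2: 12>7, C3: 8>3, C4: 9>8).
Row B is eliminated: C beats it against every remaining column (C1: 11>2, C2: 12>11, C3: 8>7, C4: 9>1).
General Cole's strategy C2 is strictly dominated by C1 (C: 8>6, D: 6>3) and is removed.
Column C4 is eliminated: C1 beats it against every remaining row (C: 8>1, D: 6>2).
General Rowe's strategy D is strictly dominated by C (C1: 11>3, C3: 8>2) and is removed.
Among the remaining strategies, none is strictly dominated by another pure strategy of the same player, so the elimination stops.
Surviving strategies — General Rowe: {C}; General Cole: {C1, C3}.

C1, C3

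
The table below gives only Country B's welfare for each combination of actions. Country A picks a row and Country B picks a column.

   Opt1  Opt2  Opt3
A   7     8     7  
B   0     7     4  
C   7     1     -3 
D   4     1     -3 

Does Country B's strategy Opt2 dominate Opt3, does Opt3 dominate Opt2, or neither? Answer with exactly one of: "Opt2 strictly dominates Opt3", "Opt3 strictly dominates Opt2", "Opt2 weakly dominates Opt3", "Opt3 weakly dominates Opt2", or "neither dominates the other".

Opt2 strictly dominates Opt3

Compare Opt2 to Opt3 across every action of Country A: A: 8>7, B: 7>4, C: 1>-3, D: 1>-3.
Opt2 gives a strictly higher payoff against every action of Country A, so Opt2 strictly dominates Opt3.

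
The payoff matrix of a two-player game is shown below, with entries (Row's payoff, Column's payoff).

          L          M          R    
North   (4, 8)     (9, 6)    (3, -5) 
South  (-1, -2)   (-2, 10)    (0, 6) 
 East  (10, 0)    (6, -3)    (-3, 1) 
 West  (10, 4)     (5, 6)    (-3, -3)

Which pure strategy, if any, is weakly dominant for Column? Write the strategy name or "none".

L fails to dominate M at South (-2<10).
M fails to dominate L at North (6<8).
R fails to dominate L at North (-5<8).
No single strategy dominates all the others.

none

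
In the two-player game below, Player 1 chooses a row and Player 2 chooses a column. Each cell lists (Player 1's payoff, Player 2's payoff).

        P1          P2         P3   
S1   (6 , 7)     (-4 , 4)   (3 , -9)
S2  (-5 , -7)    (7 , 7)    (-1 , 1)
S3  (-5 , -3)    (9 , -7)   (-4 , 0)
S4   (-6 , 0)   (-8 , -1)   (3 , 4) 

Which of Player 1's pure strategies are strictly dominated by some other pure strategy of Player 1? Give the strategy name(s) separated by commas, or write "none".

none

S1: no other strategy beats it everywhere (S2 at P1 (6>-5); S3 at P1 (6>-5); S4 at P1 (6>-6)).
S2 is not dominated — it holds its own against S1 at P2 (7>-4); S3 at P1 (-5=-5); S4 at P1 (-5>-6).
S3: no other strategy beats it everywhere (S1 at P2 (9>-4); S2 at P1 (-5=-5); S4 at P1 (-5>-6)).
S4: no other strategy beats it everywhere (S1 at P3 (3=3); S2 at P3 (3>-1); S3 at P3 (3>-4)).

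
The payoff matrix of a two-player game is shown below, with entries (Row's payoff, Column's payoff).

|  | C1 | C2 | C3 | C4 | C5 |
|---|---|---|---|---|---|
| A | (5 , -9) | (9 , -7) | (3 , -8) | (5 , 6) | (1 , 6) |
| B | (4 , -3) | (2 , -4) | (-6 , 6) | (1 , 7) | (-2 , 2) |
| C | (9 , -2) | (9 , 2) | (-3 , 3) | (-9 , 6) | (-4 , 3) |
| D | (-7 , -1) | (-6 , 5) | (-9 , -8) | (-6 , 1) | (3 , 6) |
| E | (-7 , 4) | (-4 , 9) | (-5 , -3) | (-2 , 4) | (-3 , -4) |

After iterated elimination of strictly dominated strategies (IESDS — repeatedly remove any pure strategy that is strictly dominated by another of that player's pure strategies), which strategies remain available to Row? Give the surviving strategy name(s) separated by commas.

Row B is eliminated: A beats it against every remaining column (C1: 5>4, C2: 9>2, C3: 3>-6, C4: 5>1, C5: 1>-2).
Row's strategy E is strictly dominated by A (C1: 5>-7, C2: 9>-4, C3: 3>-5, C4: 5>-2, C5: 1>-3) and is removed.
Column's strategy C1 is strictly dominated by C2 (A: -7>-9, C: 2>-2, D: 5>-1) and is removed.
Column's strategy C2 is strictly dominated by C5 (A: 6>-7, C: 3>2, D: 6>5) and is removed.
Row's strategy C is strictly dominated by A (C3: 3>-3, C4: 5>-9, C5: 1>-4) and is removed.
For Column, C4 strictly dominates C3 on the remaining rows (A: 6>-8, D: 1>-8); eliminate C3.
Among the remaining strategies, none is strictly dominated by another pure strategy of the same player, so the elimination stops.
Surviving strategies — Row: {A, D}; Column: {C4, C5}.

A, D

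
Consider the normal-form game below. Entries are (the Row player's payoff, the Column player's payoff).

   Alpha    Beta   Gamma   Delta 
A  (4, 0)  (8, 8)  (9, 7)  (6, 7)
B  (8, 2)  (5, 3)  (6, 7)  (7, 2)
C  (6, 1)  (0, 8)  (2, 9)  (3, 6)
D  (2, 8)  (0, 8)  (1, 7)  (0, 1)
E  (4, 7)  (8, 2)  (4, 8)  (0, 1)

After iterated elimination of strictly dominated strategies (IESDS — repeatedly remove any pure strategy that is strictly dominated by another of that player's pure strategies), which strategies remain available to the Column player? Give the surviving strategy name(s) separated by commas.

The Row player's strategy C is strictly dominated by B (Alpha: 8>6, Beta: 5>0, Gamma: 6>2, Delta: 7>3) and is removed.
The Row player's strategy D is strictly dominated by A (Alpha: 4>2, Beta: 8>0, Gamma: 9>1, Delta: 6>0) and is removed.
The Column player's strategy Alpha is strictly dominated by Gamma (A: 7>0, B: 7>2, E: 8>7) and is removed.
For the Column player, Beta strictly dominates Delta on the remaining rows (A: 8>7, B: 3>2, E: 2>1); eliminate Delta.
Row B is eliminated: A beats it against every remaining column (Beta: 8>5, Gamma: 9>6).
Among the remaining strategies, none is strictly dominated by another pure strategy of the same player, so the elimination stops.
Surviving strategies — the Row player: {A, E}; the Column player: {Beta, Gamma}.

Beta, Gamma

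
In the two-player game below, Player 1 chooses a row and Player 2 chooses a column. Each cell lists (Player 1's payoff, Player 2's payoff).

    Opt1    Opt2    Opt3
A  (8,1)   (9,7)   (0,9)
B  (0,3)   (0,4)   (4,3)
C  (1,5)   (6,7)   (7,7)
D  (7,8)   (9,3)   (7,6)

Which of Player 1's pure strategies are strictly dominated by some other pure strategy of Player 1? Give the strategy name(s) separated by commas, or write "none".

B

Nothing dominates A: B at Opt1 (8>0); C at Opt1 (8>1); D at Opt1 (8>7).
C strictly dominates B — Opt1: 1>0, Opt2: 6>0, Opt3: 7>4.
Nothing dominates C: A at Opt3 (7>0); B at Opt1 (1>0); D at Opt3 (7=7).
D is not dominated — it holds its own against A at Opt2 (9=9); B at Opt1 (7>0); C at Opt1 (7>1).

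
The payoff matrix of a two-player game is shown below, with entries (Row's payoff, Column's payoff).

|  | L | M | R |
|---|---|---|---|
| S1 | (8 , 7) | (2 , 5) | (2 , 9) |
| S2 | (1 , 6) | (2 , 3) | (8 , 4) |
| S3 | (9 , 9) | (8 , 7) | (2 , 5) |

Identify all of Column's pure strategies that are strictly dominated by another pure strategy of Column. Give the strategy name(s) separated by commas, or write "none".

Nothing dominates L: M at S1 (7>5); R at S2 (6>4).
M: dominated, since L does at least as well everywhere (S1: 7>5, S2: 6>3, S3: 9>7).
Nothing dominates R: L at S1 (9>7); M at S1 (9>5).

M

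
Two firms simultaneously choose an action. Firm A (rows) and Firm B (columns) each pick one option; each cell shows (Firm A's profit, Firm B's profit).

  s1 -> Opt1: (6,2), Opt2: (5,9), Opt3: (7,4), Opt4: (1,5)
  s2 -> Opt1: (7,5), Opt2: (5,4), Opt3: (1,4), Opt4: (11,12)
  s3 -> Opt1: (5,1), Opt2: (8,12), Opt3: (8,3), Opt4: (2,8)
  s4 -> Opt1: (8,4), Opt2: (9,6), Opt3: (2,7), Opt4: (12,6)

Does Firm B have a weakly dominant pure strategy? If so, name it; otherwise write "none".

none

Opt1 fails to dominate Opt2 at s1 (2<9).
Opt2 fails to dominate Opt1 at s2 (4<5).
Opt3 fails to dominate Opt1 at s2 (4<5).
Opt4 fails to dominate Opt2 at s1 (5<9).
No single strategy dominates all the others.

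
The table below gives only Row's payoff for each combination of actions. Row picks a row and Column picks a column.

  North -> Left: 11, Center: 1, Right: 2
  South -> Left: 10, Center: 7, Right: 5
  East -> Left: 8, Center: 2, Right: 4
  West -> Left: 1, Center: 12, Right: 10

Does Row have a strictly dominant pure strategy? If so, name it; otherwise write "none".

none

North fails to dominate South at Center (1<7).
South fails to dominate North at Left (10<11).
East fails to dominate North at Left (8<11).
West fails to dominate North at Left (1<11).
No single strategy dominates all the others.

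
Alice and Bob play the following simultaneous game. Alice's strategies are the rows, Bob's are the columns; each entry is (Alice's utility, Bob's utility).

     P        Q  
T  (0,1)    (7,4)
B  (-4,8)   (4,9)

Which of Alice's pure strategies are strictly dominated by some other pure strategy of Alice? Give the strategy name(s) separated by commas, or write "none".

B

Nothing dominates T: B at P (0>-4).
T strictly dominates B — P: 0>-4, Q: 7>4.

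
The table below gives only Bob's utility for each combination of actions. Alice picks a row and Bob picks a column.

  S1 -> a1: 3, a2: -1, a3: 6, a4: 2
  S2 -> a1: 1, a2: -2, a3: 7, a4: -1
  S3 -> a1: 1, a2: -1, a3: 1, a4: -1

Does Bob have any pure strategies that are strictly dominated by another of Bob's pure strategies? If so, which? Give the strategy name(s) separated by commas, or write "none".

a2, a4

Nothing dominates a1: a2 at S1 (3>-1); a3 at S3 (1=1); a4 at S1 (3>2).
a1 strictly dominates a2 — S1: 3>-1, S2: 1>-2, S3: 1>-1.
Nothing dominates a3: a1 at S1 (6>3); a2 at S1 (6>-1); a4 at S1 (6>2).
a4: dominated, since a1 does at least as well everywhere (S1: 3>2, S2: 1>-1, S3: 1>-1).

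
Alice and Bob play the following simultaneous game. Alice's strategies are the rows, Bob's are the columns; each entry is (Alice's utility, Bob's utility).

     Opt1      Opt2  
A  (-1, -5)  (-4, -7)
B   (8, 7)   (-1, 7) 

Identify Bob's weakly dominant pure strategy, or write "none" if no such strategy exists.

Opt1

Opt1 vs Opt2: A: -5>-7, B: 7=7.
Opt1 is at least as good as every other strategy against every opponent action, so it is weakly dominant.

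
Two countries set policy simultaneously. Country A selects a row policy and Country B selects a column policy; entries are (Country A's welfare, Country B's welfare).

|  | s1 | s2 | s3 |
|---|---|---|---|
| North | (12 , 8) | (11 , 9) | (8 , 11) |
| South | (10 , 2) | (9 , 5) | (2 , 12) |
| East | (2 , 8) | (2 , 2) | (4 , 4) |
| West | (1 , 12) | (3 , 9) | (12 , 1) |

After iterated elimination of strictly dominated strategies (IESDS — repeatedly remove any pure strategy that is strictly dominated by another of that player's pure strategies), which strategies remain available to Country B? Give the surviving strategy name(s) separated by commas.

Country A's strategy South is strictly dominated by North (s1: 12>10, s2: 11>9, s3: 8>2) and is removed.
For Country A, North strictly dominates East on the remaining columns (s1: 12>2, s2: 11>2, s3: 8>4); eliminate East.
Among the remaining strategies, none is strictly dominated by another pure strategy of the same player, so the elimination stops.
Surviving strategies — Country A: {North, West}; Country B: {s1, s2, s3}.

s1, s2, s3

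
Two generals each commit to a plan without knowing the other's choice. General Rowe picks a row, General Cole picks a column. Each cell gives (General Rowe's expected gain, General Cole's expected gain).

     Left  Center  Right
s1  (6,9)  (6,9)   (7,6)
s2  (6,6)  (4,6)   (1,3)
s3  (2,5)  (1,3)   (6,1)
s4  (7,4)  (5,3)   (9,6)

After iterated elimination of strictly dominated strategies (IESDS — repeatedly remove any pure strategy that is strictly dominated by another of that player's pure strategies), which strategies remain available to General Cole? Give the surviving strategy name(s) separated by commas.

Left, Center, Right

For General Rowe, s4 strictly dominates s2 on the remaining columns (Left: 7>6, Center: 5>4, Right: 9>1); eliminate s2.
General Rowe's strategy s3 is strictly dominated by s1 (Left: 6>2, Center: 6>1, Right: 7>6) and is removed.
Among the remaining strategies, none is strictly dominated by another pure strategy of the same player, so the elimination stops.
Surviving strategies — General Rowe: {s1, s4}; General Cole: {Left, Center, Right}.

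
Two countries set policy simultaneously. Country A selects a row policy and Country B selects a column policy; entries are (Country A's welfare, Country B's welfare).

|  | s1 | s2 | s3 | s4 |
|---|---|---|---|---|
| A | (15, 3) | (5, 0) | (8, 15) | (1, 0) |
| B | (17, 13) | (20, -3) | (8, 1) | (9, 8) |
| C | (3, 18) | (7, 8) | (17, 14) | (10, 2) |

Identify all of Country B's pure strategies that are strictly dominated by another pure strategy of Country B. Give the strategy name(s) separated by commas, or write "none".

s1 is not dominated — it holds its own against s2 at A (3>0); s3 at B (13>1); s4 at A (3>0).
s2: dominated, since s1 does at least as well everywhere (A: 3>0, B: 13>-3, C: 18>8).
s3 is not dominated — it holds its own against s1 at A (15>3); s2 at A (15>0); s4 at A (15>0).
s4 is strictly dominated by s1 (A: 3>0, B: 13>8, C: 18>2).

s2, s4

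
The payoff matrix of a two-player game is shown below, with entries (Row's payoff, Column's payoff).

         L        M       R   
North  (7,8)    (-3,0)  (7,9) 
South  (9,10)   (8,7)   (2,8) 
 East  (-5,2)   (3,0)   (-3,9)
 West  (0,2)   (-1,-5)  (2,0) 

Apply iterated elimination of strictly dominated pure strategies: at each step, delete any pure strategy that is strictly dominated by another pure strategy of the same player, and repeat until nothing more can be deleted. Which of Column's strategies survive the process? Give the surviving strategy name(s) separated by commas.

L, R

Row's strategy East is strictly dominated by South (L: 9>-5, M: 8>3, R: 2>-3) and is removed.
For Column, L strictly dominates M on the remaining rows (North: 8>0, South: 10>7, West: 2>-5); eliminate M.
Row West is eliminated: North beats it against every remaining column (L: 7>0, R: 7>2).
Among the remaining strategies, none is strictly dominated by another pure strategy of the same player, so the elimination stops.
Surviving strategies — Row: {North, South}; Column: {L, R}.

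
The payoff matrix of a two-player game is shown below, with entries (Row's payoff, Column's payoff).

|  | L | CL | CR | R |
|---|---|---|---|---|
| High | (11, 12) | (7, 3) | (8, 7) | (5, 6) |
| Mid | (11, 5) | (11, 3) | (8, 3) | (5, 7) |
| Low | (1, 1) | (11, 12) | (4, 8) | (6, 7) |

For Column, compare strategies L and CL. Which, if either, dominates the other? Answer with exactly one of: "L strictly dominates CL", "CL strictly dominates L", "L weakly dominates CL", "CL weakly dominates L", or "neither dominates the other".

L's payoffs vs CL's, by Row's action — High: 12>3, Mid: 5>3, Low: 1<12.
L does better at High, Mid but worse at Low; neither strategy dominates the other.

neither dominates the other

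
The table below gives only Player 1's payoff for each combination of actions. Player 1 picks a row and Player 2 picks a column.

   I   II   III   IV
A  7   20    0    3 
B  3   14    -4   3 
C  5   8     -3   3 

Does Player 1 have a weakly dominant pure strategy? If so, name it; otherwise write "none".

A vs B: I: 7>3, II: 20>14, III: 0>-4, IV: 3=3.
A vs C: I: 7>5, II: 20>8, III: 0>-3, IV: 3=3.
A is at least as good as every other strategy against every opponent action, so it is weakly dominant.

A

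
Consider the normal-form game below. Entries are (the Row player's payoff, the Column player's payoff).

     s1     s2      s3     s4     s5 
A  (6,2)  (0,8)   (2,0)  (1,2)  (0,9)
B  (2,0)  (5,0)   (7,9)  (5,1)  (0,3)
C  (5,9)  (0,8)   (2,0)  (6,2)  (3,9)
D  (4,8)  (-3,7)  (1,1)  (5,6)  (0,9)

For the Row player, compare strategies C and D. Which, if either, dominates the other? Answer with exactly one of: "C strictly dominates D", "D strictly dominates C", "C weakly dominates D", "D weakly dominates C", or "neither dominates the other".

Compare C to D across every action of the Column player: s1: 5>4, s2: 0>-3, s3: 2>1, s4: 6>5, s5: 3>0.
C gives a strictly higher payoff against every action of the Column player, so C strictly dominates D.

C strictly dominates D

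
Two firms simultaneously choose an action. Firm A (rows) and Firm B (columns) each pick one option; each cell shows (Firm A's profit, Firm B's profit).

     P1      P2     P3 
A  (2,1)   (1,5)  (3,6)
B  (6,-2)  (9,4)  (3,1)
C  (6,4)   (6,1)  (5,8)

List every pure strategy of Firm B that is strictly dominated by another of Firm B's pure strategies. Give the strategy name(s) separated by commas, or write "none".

P3 strictly dominates P1 — A: 6>1, B: 1>-2, C: 8>4.
Nothing dominates P2: P1 at A (5>1); P3 at B (4>1).
P3 is not dominated — it holds its own against P1 at A (6>1); P2 at A (6>5).

P1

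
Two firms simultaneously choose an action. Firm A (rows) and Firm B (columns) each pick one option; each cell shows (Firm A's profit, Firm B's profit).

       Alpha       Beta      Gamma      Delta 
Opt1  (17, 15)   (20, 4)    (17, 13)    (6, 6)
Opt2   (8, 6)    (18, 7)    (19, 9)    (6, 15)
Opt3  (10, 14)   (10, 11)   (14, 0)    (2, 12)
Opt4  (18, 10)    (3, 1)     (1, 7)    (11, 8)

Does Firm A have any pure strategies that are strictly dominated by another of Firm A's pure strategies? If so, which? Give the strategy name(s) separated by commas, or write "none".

Opt1: no other strategy beats it everywhere (Opt2 at Alpha (17>8); Opt3 at Alpha (17>10); Opt4 at Beta (20>3)).
Opt2: no other strategy beats it everywhere (Opt1 at Gamma (19>17); Opt3 at Beta (18>10); Opt4 at Beta (18>3)).
Opt3 is strictly dominated by Opt1 (Alpha: 17>10, Beta: 20>10, Gamma: 17>14, Delta: 6>2).
Opt4 is not dominated — it holds its own against Opt1 at Alpha (18>17); Opt2 at Alpha (18>8); Opt3 at Alpha (18>10).

Opt3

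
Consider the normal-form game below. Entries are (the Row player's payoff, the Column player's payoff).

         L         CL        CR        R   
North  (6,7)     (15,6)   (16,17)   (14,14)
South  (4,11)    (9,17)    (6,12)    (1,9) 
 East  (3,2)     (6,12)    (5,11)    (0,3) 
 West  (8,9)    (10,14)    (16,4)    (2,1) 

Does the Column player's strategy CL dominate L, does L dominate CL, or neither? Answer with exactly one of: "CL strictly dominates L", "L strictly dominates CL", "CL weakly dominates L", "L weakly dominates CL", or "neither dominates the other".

neither dominates the other

CL's payoffs vs L's, by the Row player's action — North: 6<7, South: 17>11, East: 12>2, West: 14>9.
CL does better at South, East, West but worse at North; neither strategy dominates the other.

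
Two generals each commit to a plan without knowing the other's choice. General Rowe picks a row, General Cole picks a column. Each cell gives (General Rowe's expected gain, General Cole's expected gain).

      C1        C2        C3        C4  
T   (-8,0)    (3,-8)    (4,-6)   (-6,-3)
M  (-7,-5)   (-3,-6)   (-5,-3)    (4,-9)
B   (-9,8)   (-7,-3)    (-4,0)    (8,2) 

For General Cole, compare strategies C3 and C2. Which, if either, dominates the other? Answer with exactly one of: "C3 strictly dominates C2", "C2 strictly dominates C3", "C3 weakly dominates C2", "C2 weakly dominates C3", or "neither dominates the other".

Compare C3 to C2 across each opponent action: T: -6>-8, M: -3>-6, B: 0>-3.
Every comparison favours C3, so C3 strictly dominates C2.

C3 strictly dominates C2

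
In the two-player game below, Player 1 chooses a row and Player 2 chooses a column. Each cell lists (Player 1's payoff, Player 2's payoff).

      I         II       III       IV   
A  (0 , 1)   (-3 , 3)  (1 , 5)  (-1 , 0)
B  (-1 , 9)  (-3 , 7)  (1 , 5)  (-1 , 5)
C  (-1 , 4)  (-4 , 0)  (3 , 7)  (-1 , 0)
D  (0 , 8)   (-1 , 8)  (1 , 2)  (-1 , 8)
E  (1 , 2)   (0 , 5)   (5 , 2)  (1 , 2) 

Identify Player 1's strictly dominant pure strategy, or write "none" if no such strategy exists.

E

E vs A: I: 1>0, II: 0>-3, III: 5>1, IV: 1>-1.
E vs B: I: 1>-1, II: 0>-3, III: 5>1, IV: 1>-1.
E vs C: I: 1>-1, II: 0>-4, III: 5>3, IV: 1>-1.
E vs D: I: 1>0, II: 0>-1, III: 5>1, IV: 1>-1.
E strictly beats every other strategy against every opponent action, so it is strictly dominant.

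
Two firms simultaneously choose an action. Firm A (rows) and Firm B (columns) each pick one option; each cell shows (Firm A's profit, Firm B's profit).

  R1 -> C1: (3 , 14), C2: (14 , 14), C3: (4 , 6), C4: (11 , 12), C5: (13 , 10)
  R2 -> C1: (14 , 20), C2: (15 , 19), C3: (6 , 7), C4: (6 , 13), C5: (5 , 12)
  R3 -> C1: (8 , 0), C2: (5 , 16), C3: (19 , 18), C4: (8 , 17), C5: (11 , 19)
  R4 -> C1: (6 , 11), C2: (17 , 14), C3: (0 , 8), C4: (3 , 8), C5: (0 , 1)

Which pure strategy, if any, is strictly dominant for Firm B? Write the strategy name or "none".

none

C1 fails to dominate C2 at R1 (14=14).
C2 fails to dominate C1 at R1 (14=14).
C3 fails to dominate C1 at R1 (6<14).
C4 fails to dominate C1 at R1 (12<14).
C5 fails to dominate C1 at R1 (10<14).
No single strategy dominates all the others.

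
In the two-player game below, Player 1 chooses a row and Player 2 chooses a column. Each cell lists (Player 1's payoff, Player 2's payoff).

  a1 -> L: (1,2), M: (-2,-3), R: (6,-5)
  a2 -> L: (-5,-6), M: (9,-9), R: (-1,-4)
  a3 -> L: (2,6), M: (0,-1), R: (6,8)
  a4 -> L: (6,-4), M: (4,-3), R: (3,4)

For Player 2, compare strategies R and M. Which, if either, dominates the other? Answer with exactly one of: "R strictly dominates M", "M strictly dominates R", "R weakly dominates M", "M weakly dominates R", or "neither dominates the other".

R's payoffs vs M's, by Player 1's action — a1: -5<-3, a2: -4>-9, a3: 8>-1, a4: 4>-3.
R does better at a2, a3, a4 but worse at a1; neither strategy dominates the other.

neither dominates the other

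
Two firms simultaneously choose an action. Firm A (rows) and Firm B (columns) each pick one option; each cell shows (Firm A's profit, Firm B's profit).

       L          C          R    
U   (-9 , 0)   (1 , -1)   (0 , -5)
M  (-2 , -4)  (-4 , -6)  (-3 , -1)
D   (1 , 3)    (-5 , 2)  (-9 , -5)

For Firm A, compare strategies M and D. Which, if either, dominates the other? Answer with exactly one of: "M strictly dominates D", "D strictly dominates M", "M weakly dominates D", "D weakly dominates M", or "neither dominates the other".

neither dominates the other

Compare M to D across every action of Firm B: L: -2<1, C: -4>-5, R: -3>-9.
M does better at C, R but worse at L; neither strategy dominates the other.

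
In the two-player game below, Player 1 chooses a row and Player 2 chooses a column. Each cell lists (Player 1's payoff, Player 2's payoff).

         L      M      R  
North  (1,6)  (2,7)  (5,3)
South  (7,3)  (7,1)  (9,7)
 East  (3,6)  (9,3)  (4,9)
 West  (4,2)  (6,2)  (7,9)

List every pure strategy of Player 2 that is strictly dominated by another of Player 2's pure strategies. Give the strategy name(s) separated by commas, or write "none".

L: no other strategy beats it everywhere (M at South (3>1); R at North (6>3)).
M is not dominated — it holds its own against L at North (7>6); R at North (7>3).
Nothing dominates R: L at South (7>3); M at South (7>1).

none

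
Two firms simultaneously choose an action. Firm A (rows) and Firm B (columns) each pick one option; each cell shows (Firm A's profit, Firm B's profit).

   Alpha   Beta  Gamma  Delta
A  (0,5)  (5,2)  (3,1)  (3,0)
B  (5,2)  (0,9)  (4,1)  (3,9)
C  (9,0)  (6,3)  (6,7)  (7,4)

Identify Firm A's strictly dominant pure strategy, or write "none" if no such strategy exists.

C vs A: Alpha: 9>0, Beta: 6>5, Gamma: 6>3, Delta: 7>3.
C vs B: Alpha: 9>5, Beta: 6>0, Gamma: 6>4, Delta: 7>3.
C strictly beats every other strategy against every opponent action, so it is strictly dominant.

C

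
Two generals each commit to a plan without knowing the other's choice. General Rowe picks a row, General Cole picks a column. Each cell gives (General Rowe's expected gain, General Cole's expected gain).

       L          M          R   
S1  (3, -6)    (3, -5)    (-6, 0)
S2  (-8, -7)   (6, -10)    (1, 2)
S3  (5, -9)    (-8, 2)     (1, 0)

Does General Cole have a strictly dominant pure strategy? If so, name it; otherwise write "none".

L fails to dominate M at S1 (-6<-5).
M fails to dominate L at S2 (-10<-7).
R fails to dominate M at S3 (0<2).
No single strategy dominates all the others.

none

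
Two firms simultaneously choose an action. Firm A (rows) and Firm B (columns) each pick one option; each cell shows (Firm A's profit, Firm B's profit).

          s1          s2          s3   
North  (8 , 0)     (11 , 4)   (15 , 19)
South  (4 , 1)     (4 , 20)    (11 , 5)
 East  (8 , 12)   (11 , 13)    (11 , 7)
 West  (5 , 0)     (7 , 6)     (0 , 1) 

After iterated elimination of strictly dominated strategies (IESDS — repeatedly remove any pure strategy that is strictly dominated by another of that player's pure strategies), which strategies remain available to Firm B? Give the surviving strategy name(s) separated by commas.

Firm A's strategy South is strictly dominated by North (s1: 8>4, s2: 11>4, s3: 15>11) and is removed.
Row West is eliminated: North beats it against every remaining column (s1: 8>5, s2: 11>7, s3: 15>0).
Firm B's strategy s1 is strictly dominated by s2 (North: 4>0, East: 13>12) and is removed.
Among the remaining strategies, none is strictly dominated by another pure strategy of the same player, so the elimination stops.
Surviving strategies — Firm A: {North, East}; Firm B: {s2, s3}.

s2, s3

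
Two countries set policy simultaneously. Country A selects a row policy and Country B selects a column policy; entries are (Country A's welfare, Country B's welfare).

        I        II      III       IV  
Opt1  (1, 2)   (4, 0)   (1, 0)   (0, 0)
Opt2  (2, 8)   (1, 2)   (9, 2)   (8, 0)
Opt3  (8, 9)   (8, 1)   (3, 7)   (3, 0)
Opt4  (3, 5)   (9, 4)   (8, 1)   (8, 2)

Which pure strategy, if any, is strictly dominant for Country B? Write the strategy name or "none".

I vs II: Opt1: 2>0, Opt2: 8>2, Opt3: 9>1, Opt4: 5>4.
I vs III: Opt1: 2>0, Opt2: 8>2, Opt3: 9>7, Opt4: 5>1.
I vs IV: Opt1: 2>0, Opt2: 8>0, Opt3: 9>0, Opt4: 5>2.
I strictly beats every other strategy against every opponent action, so it is strictly dominant.

I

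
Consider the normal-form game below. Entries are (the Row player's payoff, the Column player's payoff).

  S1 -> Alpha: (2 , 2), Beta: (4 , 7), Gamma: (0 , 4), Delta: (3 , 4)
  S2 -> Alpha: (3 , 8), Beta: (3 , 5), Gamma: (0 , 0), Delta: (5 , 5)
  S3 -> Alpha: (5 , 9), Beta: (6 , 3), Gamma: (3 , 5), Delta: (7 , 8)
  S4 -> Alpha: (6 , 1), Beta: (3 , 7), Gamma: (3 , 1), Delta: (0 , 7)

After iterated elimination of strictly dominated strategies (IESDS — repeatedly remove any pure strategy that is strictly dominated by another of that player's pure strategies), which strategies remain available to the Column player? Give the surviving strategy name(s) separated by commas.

Alpha, Beta, Delta

The Row player's strategy S1 is strictly dominated by S3 (Alpha: 5>2, Beta: 6>4, Gamma: 3>0, Delta: 7>3) and is removed.
The Row player's strategy S2 is strictly dominated by S3 (Alpha: 5>3, Beta: 6>3, Gamma: 3>0, Delta: 7>5) and is removed.
Column Gamma is eliminated: Delta beats it against every remaining row (S3: 8>5, S4: 7>1).
Among the remaining strategies, none is strictly dominated by another pure strategy of the same player, so the elimination stops.
Surviving strategies — the Row player: {S3, S4}; the Column player: {Alpha, Beta, Delta}.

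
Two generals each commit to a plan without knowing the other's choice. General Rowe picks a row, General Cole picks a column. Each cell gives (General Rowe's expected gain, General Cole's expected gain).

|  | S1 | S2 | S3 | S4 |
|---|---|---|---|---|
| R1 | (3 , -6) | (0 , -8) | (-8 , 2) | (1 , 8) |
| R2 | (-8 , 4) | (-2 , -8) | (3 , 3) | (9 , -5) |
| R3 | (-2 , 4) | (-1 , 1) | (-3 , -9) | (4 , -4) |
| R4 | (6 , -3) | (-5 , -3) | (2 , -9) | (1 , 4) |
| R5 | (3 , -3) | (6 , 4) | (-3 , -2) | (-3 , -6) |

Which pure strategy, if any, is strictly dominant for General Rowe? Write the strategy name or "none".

R1 fails to dominate R2 at S3 (-8<3).
R2 fails to dominate R1 at S1 (-8<3).
R3 fails to dominate R1 at S1 (-2<3).
R4 fails to dominate R1 at S2 (-5<0).
R5 fails to dominate R1 at S1 (3=3).
No single strategy dominates all the others.

none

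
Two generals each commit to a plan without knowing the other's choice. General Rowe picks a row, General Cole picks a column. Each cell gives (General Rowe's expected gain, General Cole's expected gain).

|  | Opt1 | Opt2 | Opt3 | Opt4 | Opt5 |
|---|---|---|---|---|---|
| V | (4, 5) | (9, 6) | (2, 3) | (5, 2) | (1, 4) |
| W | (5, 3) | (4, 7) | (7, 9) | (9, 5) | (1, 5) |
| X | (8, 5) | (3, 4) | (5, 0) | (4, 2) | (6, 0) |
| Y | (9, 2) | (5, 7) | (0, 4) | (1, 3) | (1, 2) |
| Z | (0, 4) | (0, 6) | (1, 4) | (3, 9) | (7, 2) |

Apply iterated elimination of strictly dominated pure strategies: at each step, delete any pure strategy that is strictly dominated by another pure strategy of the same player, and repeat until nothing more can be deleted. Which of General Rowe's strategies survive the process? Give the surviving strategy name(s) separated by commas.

V, W, X, Y

Column Opt5 is eliminated: Opt2 beats it against every remaining row (V: 6>4, W: 7>5, X: 4>0, Y: 7>2, Z: 6>2).
General Rowe's strategy Z is strictly dominated by V (Opt1: 4>0, Opt2: 9>0, Opt3: 2>1, Opt4: 5>3) and is removed.
General Cole's strategy Opt4 is strictly dominated by Opt2 (V: 6>2, W: 7>5, X: 4>2, Y: 7>3) and is removed.
Among the remaining strategies, none is strictly dominated by another pure strategy of the same player, so the elimination stops.
Surviving strategies — General Rowe: {V, W, X, Y}; General Cole: {Opt1, Opt2, Opt3}.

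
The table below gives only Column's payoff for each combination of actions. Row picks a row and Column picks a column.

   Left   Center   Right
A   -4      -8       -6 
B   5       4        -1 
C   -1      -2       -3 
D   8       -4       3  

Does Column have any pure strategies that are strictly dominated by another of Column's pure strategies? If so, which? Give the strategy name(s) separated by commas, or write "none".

Center, Right

Left is not dominated — it holds its own against Center at A (-4>-8); Right at A (-4>-6).
Center: dominated, since Left does at least as well everywhere (A: -4>-8, B: 5>4, C: -1>-2, D: 8>-4).
Right is strictly dominated by Left (A: -4>-6, B: 5>-1, C: -1>-3, D: 8>3).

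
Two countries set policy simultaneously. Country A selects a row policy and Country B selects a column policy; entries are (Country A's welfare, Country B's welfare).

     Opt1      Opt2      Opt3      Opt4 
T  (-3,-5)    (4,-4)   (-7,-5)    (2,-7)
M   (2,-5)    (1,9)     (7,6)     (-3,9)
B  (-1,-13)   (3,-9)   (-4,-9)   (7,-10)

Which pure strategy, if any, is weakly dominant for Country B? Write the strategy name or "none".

Opt2 vs Opt1: T: -4>-5, M: 9>-5, B: -9>-13.
Opt2 vs Opt3: T: -4>-5, M: 9>6, B: -9=-9.
Opt2 vs Opt4: T: -4>-7, M: 9=9, B: -9>-10.
Opt2 is at least as good as every other strategy against every opponent action, so it is weakly dominant.

Opt2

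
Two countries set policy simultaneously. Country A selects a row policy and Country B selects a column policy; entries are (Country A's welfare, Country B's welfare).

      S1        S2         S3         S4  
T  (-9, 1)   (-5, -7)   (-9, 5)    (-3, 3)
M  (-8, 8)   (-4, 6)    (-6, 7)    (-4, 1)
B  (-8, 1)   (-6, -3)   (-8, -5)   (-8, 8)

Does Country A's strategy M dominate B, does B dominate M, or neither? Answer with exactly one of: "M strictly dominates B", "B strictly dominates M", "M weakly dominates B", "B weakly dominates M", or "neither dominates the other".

M's payoffs vs B's, by Country B's action — S1: -8=-8, S2: -4>-6, S3: -6>-8, S4: -4>-8.
M is at least as good everywhere and strictly better somewhere (tied only at S1), so M weakly but not strictly dominates B.

M weakly dominates B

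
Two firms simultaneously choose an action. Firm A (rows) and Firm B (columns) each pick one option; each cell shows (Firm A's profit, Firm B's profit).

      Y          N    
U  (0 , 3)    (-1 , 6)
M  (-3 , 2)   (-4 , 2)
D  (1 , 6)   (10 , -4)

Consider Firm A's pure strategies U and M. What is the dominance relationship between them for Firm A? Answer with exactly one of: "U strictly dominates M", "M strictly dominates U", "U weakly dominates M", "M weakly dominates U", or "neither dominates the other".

Compare U to M across each opponent action: Y: 0>-3, N: -1>-4.
U gives a strictly higher payoff against each opponent action, so U strictly dominates M.

U strictly dominates M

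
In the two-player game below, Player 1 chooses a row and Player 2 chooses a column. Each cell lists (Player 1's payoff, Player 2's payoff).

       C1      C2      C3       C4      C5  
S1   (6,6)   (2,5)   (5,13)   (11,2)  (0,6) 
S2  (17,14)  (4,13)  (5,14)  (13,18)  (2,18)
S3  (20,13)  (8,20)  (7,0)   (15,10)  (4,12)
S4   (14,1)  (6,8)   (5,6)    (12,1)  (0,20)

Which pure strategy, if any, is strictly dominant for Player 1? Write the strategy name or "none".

S3 vs S1: C1: 20>6, C2: 8>2, C3: 7>5, C4: 15>11, C5: 4>0.
S3 vs S2: C1: 20>17, C2: 8>4, C3: 7>5, C4: 15>13, C5: 4>2.
S3 vs S4: C1: 20>14, C2: 8>6, C3: 7>5, C4: 15>12, C5: 4>0.
S3 strictly beats every other strategy against every opponent action, so it is strictly dominant.

S3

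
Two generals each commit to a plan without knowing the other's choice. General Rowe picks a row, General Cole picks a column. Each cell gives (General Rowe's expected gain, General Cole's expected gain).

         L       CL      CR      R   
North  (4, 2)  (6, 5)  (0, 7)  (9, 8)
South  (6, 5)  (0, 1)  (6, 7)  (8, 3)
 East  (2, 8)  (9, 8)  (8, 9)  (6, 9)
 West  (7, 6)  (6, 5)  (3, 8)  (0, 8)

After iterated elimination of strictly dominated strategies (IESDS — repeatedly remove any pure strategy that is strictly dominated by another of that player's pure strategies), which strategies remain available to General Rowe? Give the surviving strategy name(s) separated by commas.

General Cole's strategy L is strictly dominated by CR (North: 7>2, South: 7>5, East: 9>8, West: 8>6) and is removed.
For General Rowe, East strictly dominates West on the remaining columns (CL: 9>6, CR: 8>3, R: 6>0); eliminate West.
For General Cole, CR strictly dominates CL on the remaining rows (North: 7>5, South: 7>1, East: 9>8); eliminate CL.
Among the remaining strategies, none is strictly dominated by another pure strategy of the same player, so the elimination stops.
Surviving strategies — General Rowe: {North, South, East}; General Cole: {CR, R}.

North, South, East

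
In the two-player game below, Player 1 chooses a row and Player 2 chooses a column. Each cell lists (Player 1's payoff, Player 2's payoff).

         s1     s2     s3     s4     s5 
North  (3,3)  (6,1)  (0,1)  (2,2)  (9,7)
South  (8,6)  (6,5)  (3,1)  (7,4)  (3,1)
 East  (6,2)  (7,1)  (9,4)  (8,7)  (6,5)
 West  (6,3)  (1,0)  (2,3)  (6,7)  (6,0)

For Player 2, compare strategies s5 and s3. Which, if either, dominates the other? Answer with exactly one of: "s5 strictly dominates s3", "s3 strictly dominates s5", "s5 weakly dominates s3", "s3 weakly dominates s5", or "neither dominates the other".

Compare s5 to s3 across every action of Player 1: North: 7>1, South: 1=1, East: 5>4, West: 0<3.
s5 does better at North, East but worse at West; neither strategy dominates the other.

neither dominates the other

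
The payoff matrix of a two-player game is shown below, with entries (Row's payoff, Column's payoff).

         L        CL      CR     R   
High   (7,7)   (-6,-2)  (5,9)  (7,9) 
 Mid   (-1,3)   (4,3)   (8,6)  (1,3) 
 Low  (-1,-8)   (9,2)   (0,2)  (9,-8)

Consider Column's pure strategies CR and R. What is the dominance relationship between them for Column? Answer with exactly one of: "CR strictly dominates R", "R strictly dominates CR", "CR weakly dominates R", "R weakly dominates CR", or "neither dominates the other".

Compare CR to R across each choice by Row: High: 9=9, Mid: 6>3, Low: 2>-8.
CR is at least as good everywhere and strictly better somewhere (tied only at High), so CR weakly but not strictly dominates R.

CR weakly dominates R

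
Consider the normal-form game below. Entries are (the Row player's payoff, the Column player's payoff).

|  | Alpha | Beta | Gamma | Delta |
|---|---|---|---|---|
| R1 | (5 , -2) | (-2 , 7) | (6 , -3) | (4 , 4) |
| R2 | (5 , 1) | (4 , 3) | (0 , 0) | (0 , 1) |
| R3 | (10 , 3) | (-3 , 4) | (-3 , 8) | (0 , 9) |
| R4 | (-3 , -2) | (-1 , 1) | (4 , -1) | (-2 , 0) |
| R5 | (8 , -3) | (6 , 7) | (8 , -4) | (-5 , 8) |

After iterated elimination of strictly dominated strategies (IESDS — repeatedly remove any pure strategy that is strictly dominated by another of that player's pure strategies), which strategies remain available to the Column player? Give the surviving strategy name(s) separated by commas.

Beta, Delta

For the Column player, Beta strictly dominates Alpha on the remaining rows (R1: 7>-2, R2: 3>1, R3: 4>3, R4: 1>-2, R5: 7>-3); eliminate Alpha.
Row R3 is eliminated: R1 beats it against every remaining column (Beta: -2>-3, Gamma: 6>-3, Delta: 4>0).
Column Gamma is eliminated: Beta beats it against every remaining row (R1: 7>-3, R2: 3>0, R4: 1>-1, R5: 7>-4).
For the Row player, R2 strictly dominates R4 on the remaining columns (Beta: 4>-1, Delta: 0>-2); eliminate R4.
Among the remaining strategies, none is strictly dominated by another pure strategy of the same player, so the elimination stops.
Surviving strategies — the Row player: {R1, R2, R5}; the Column player: {Beta, Delta}.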